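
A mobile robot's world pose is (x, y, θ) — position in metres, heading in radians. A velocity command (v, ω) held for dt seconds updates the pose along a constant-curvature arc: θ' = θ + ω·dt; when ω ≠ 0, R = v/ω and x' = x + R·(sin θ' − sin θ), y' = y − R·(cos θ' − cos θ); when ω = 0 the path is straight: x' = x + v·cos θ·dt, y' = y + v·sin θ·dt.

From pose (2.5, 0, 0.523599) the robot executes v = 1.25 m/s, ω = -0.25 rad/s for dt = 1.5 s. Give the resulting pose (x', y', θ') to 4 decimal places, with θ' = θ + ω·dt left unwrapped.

(4.2597, 0.6148, 0.1486)

θ' = 0.5236 + -0.25·1.5 = 0.1486
R = v/ω = 1.25/-0.25 = -5.0000
x' = 2.5 + -5.0000·(sin 0.1486 − sin 0.5236) = 4.2597
y' = 0 − -5.0000·(cos 0.1486 − cos 0.5236) = 0.6148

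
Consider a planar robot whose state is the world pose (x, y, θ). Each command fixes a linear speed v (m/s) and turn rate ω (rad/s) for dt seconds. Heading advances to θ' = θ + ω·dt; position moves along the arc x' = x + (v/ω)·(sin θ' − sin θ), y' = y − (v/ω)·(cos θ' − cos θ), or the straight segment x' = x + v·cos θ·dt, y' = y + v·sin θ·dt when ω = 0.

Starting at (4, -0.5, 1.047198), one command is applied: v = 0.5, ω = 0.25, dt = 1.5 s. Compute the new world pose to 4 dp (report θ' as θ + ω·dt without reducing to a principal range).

(4.2459, 0.2039, 1.4222)

θ' = 1.0472 + 0.25·1.5 = 1.4222
R = v/ω = 0.5/0.25 = 2.0000
x' = 4 + 2.0000·(sin 1.4222 − sin 1.0472) = 4.2459
y' = -0.5 − 2.0000·(cos 1.4222 − cos 1.0472) = 0.2039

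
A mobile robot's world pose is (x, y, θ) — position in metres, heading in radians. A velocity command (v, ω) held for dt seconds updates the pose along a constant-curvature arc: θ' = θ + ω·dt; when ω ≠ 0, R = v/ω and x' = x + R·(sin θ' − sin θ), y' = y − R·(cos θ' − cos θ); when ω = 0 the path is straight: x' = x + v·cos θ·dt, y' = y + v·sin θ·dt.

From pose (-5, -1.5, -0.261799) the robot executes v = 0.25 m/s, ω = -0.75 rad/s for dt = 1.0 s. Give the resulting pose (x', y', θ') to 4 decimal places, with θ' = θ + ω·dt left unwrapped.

θ' = -0.2618 + -0.75·1.0 = -1.0118
R = v/ω = 0.25/-0.75 = -0.3333
x' = -5 + -0.3333·(sin -1.0118 − sin -0.2618) = -4.8037
y' = -1.5 − -0.3333·(cos -1.0118 − cos -0.2618) = -1.6452

(-4.8037, -1.6452, -1.0118)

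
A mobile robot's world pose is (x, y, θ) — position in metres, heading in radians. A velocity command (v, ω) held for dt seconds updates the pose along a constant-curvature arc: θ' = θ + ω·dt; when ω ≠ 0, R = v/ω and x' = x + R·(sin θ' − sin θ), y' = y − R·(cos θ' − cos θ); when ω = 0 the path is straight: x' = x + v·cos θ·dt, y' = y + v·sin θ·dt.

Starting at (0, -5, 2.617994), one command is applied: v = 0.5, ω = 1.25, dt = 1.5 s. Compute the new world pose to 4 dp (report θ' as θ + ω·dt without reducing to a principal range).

(-0.5904, -5.2594, 4.4930)

θ' = 2.6180 + 1.25·1.5 = 4.4930
R = v/ω = 0.5/1.25 = 0.4000
x' = 0 + 0.4000·(sin 4.4930 − sin 2.6180) = -0.5904
y' = -5 − 0.4000·(cos 4.4930 − cos 2.6180) = -5.2594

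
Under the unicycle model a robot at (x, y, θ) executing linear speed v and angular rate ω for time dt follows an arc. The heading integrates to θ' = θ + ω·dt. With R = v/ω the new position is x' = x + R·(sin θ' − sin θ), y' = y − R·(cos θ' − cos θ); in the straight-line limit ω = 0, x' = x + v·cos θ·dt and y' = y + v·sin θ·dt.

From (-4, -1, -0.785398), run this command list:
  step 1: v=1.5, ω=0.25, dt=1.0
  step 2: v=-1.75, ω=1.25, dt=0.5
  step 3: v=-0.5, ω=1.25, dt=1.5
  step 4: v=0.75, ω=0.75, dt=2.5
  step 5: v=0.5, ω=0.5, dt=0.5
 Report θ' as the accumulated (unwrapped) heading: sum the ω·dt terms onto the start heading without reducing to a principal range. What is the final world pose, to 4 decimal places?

(-5.7273, -2.0797, 4.0896)

step 1: θ'=-0.5354 (R=6.0000) → pose (-2.8185, -1.9178, -0.5354)
step 2: θ'=0.0896 (R=-1.4000) → pose (-3.6580, -1.7275, 0.0896)
step 3: θ'=1.9646 (R=-0.4000) → pose (-3.9916, -2.2793, 1.9646)
step 4: θ'=3.8396 (R=1.0000) → pose (-5.5577, -1.8969, 3.8396)
step 5: θ'=4.0896 (R=1.0000) → pose (-5.7273, -2.0797, 4.0896)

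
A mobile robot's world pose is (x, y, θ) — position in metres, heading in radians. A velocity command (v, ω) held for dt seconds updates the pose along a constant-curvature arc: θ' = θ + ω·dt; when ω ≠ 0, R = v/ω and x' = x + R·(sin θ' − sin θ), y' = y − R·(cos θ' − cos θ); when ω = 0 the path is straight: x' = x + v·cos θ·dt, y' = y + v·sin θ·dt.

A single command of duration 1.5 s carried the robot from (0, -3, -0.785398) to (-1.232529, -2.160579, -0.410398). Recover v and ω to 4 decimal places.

v = -1.0000, ω = 0.2500

Δθ = -0.410398 − -0.785398 = 0.375000
ω = Δθ/dt = 0.375000/1.5 = 0.2500
R = Δx/(sin θ' − sin θ) = -4.0000
v = R·ω = -4.0000·0.2500 = -1.0000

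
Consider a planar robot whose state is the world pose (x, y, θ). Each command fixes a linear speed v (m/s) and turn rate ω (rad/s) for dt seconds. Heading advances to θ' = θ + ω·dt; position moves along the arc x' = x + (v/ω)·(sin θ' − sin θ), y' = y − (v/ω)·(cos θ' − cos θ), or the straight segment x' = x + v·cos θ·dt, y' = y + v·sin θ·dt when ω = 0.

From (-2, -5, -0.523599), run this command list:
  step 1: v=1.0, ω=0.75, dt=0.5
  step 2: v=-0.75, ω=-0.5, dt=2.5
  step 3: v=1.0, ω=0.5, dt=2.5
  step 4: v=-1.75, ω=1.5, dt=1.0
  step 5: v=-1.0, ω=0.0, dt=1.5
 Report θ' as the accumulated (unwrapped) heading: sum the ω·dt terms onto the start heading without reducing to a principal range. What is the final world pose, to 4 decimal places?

step 1: θ'=-0.1486 (R=1.3333) → pose (-1.5307, -5.1639, -0.1486)
step 2: θ'=-1.3986 (R=1.5000) → pose (-2.7865, -3.9375, -1.3986)
step 3: θ'=-0.1486 (R=2.0000) → pose (-1.1122, -5.5728, -0.1486)
step 4: θ'=1.3514 (R=-1.1667) → pose (-2.4236, -6.4727, 1.3514)
step 5: θ'=1.3514 (straight) → pose (-2.7500, -7.9367, 1.3514)

(-2.7500, -7.9367, 1.3514)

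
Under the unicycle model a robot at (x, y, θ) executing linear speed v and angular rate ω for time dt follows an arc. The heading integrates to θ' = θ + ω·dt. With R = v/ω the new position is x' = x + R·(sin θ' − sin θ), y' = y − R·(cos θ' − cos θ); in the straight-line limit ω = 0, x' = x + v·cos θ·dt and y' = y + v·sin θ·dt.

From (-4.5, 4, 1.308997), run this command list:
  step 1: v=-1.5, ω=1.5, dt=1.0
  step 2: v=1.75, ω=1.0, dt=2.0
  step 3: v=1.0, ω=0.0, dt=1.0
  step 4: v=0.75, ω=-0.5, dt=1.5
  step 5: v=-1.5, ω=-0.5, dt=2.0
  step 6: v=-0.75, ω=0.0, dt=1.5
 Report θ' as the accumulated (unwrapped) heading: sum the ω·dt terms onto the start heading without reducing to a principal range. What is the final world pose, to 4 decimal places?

step 1: θ'=2.8090 (R=-1.0000) → pose (-3.8606, 2.7960, 2.8090)
step 2: θ'=4.8090 (R=1.7500) → pose (-6.1738, 0.9731, 4.8090)
step 3: θ'=4.8090 (straight) → pose (-6.0773, -0.0223, 4.8090)
step 4: θ'=4.0590 (R=-1.5000) → pose (-6.3793, -1.0788, 4.0590)
step 5: θ'=3.0590 (R=3.0000) → pose (-3.7497, 0.0874, 3.0590)
step 6: θ'=3.0590 (straight) → pose (-2.6285, -0.0055, 3.0590)

(-2.6285, -0.0055, 3.0590)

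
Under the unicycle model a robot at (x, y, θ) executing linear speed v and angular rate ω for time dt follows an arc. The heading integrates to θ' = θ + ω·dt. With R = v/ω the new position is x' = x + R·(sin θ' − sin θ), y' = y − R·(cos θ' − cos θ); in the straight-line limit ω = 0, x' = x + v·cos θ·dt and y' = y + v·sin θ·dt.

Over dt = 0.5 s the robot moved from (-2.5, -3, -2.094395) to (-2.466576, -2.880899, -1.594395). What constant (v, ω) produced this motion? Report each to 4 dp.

Δθ = -1.594395 − -2.094395 = 0.500000
ω = Δθ/dt = 0.500000/0.5 = 1.0000
R = −Δy/(cos θ' − cos θ) = -0.2500
v = R·ω = -0.2500·1.0000 = -0.2500

v = -0.2500, ω = 1.0000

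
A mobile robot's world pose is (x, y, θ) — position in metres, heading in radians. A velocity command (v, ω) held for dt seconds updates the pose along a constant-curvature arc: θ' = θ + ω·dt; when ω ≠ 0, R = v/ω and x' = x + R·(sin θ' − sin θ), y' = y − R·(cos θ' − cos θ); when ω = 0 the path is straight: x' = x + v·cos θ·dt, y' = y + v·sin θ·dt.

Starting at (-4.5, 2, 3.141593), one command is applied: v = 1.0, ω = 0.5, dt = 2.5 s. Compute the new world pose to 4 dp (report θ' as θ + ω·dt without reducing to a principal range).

(-6.3980, 0.6306, 4.3916)

θ' = 3.1416 + 0.5·2.5 = 4.3916
R = v/ω = 1.0/0.5 = 2.0000
x' = -4.5 + 2.0000·(sin 4.3916 − sin 3.1416) = -6.3980
y' = 2 − 2.0000·(cos 4.3916 − cos 3.1416) = 0.6306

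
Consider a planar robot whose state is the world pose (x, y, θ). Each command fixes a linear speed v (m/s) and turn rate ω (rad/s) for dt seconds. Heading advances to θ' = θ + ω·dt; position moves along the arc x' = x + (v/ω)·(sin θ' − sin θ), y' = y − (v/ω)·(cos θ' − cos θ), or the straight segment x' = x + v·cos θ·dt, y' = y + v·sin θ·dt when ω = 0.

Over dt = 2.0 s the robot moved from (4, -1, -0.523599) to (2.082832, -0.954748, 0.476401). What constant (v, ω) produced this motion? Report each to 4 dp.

v = -1.0000, ω = 0.5000

Δθ = 0.476401 − -0.523599 = 1.000000
ω = Δθ/dt = 1.000000/2.0 = 0.5000
R = Δx/(sin θ' − sin θ) = -2.0000
v = R·ω = -2.0000·0.5000 = -1.0000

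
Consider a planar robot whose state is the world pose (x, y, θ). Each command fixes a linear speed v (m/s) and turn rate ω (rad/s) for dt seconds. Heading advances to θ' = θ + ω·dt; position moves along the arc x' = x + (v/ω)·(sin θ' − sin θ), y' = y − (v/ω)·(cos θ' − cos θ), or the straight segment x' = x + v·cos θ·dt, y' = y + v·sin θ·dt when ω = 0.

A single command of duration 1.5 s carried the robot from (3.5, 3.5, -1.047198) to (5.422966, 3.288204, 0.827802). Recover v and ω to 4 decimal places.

v = 1.5000, ω = 1.2500

Δθ = 0.827802 − -1.047198 = 1.875000
ω = Δθ/dt = 1.875000/1.5 = 1.2500
R = Δx/(sin θ' − sin θ) = 1.2000
v = R·ω = 1.2000·1.2500 = 1.5000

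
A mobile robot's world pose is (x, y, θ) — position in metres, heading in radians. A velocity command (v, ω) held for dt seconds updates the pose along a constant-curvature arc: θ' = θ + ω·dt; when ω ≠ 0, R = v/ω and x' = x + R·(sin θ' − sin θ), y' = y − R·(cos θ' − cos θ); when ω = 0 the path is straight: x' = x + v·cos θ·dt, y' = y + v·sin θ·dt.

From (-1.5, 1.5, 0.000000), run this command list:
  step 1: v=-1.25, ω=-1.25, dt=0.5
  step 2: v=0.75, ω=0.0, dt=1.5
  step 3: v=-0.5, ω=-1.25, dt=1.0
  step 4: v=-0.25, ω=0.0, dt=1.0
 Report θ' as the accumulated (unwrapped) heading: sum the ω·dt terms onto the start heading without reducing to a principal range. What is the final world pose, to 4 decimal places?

step 1: θ'=-0.6250 (R=1.0000) → pose (-2.0851, 1.6890, -0.6250)
step 2: θ'=-0.6250 (straight) → pose (-1.1728, 1.0308, -0.6250)
step 3: θ'=-1.8750 (R=0.4000) → pose (-1.3204, 1.4750, -1.8750)
step 4: θ'=-1.8750 (straight) → pose (-1.2455, 1.7135, -1.8750)

(-1.2455, 1.7135, -1.8750)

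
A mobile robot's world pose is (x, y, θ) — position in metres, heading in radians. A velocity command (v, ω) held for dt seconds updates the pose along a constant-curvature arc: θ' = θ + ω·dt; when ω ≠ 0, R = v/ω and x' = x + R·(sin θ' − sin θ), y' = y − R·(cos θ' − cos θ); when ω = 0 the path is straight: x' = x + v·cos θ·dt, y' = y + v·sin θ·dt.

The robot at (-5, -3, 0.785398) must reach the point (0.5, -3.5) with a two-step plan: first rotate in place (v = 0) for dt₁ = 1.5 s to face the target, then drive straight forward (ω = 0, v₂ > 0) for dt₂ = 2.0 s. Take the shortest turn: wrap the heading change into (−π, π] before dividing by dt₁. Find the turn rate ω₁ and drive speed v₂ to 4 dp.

ω₁ = -0.5840, v₂ = 2.7613

heading to target = atan2(-3.5−-3, 0.5−-5) = -0.0907
Δθ = wrap(-0.0907 − 0.7854) = -0.8761; ω₁ = Δθ/dt₁ = -0.5840
distance = √((0.5−-5)² + (-3.5−-3)²) = 5.5227; v₂ = distance/dt₂ = 2.7613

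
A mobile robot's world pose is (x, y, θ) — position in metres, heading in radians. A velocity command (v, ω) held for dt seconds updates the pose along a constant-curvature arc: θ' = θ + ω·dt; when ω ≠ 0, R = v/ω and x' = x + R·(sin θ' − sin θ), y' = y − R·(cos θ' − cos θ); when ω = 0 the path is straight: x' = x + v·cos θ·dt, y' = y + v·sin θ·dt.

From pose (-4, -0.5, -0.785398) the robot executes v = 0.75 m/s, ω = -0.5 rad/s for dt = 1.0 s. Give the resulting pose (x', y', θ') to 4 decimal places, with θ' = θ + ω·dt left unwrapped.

θ' = -0.7854 + -0.5·1.0 = -1.2854
R = v/ω = 0.75/-0.5 = -1.5000
x' = -4 + -1.5000·(sin -1.2854 − sin -0.7854) = -3.6213
y' = -0.5 − -1.5000·(cos -1.2854 − cos -0.7854) = -1.1384

(-3.6213, -1.1384, -1.2854)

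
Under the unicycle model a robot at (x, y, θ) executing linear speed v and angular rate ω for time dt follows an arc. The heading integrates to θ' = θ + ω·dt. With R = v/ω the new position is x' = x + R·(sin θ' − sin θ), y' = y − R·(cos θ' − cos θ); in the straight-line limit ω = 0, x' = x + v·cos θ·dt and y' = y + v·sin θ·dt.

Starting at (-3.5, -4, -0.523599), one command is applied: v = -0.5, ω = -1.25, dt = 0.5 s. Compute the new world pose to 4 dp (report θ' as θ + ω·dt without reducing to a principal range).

θ' = -0.5236 + -1.25·0.5 = -1.1486
R = v/ω = -0.5/-1.25 = 0.4000
x' = -3.5 + 0.4000·(sin -1.1486 − sin -0.5236) = -3.6649
y' = -4 − 0.4000·(cos -1.1486 − cos -0.5236) = -3.8175

(-3.6649, -3.8175, -1.1486)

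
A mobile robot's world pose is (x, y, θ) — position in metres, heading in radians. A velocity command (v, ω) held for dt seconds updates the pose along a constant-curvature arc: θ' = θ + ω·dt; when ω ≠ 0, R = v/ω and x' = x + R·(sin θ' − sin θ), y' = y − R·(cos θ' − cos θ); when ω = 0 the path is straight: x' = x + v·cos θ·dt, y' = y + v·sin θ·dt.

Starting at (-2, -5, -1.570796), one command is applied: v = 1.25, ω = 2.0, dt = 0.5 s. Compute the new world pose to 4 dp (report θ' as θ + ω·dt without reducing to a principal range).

θ' = -1.5708 + 2.0·0.5 = -0.5708
R = v/ω = 1.25/2.0 = 0.6250
x' = -2 + 0.6250·(sin -0.5708 − sin -1.5708) = -1.7127
y' = -5 − 0.6250·(cos -0.5708 − cos -1.5708) = -5.5259

(-1.7127, -5.5259, -0.5708)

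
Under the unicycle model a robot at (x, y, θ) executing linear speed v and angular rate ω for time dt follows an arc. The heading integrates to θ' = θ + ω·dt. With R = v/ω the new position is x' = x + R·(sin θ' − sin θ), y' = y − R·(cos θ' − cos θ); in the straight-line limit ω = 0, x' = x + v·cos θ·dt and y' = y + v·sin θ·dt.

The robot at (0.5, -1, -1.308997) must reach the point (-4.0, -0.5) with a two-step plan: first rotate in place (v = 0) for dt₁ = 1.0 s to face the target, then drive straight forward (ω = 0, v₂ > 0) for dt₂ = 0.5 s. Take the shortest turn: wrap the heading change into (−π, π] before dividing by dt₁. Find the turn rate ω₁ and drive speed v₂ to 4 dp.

heading to target = atan2(-0.5−-1, -4−0.5) = 3.0309
Δθ = wrap(3.0309 − -1.3090) = -1.9433; ω₁ = Δθ/dt₁ = -1.9433
distance = √((-4−0.5)² + (-0.5−-1)²) = 4.5277; v₂ = distance/dt₂ = 9.0554

ω₁ = -1.9433, v₂ = 9.0554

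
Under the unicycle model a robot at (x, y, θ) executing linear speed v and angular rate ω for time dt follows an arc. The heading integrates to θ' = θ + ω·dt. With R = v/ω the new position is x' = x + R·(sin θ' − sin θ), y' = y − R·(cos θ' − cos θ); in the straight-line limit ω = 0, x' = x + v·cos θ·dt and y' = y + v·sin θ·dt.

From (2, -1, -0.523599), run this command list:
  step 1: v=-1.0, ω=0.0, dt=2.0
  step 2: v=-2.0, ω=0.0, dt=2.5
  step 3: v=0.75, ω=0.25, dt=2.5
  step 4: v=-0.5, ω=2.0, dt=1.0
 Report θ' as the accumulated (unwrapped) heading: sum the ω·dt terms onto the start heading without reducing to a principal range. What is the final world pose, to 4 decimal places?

(-2.4488, 1.7383, 2.1014)

step 1: θ'=-0.5236 (straight) → pose (0.2679, 0.0000, -0.5236)
step 2: θ'=-0.5236 (straight) → pose (-4.0622, 2.5000, -0.5236)
step 3: θ'=0.1014 (R=3.0000) → pose (-2.2585, 2.1135, 0.1014)
step 4: θ'=2.1014 (R=-0.2500) → pose (-2.4488, 1.7383, 2.1014)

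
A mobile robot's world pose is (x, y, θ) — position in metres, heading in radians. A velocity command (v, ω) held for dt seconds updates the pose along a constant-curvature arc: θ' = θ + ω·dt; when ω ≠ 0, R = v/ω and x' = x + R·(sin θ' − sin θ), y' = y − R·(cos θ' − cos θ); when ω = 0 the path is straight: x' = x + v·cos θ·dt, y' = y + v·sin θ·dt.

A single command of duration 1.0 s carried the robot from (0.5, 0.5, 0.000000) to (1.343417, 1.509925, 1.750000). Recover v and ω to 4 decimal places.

Δθ = 1.750000 − 0.000000 = 1.750000
ω = Δθ/dt = 1.750000/1.0 = 1.7500
R = −Δy/(cos θ' − cos θ) = 0.8571
v = R·ω = 0.8571·1.7500 = 1.5000

v = 1.5000, ω = 1.7500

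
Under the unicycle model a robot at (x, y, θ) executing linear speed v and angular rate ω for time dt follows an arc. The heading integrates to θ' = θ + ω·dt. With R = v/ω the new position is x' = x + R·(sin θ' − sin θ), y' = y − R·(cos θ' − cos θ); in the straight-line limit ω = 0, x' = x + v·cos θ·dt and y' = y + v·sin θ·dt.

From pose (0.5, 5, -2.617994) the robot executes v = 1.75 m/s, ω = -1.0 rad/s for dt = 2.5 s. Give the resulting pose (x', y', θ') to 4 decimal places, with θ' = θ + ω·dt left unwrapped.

θ' = -2.6180 + -1.0·2.5 = -5.1180
R = v/ω = 1.75/-1.0 = -1.7500
x' = 0.5 + -1.7500·(sin -5.1180 − sin -2.6180) = -1.9830
y' = 5 − -1.7500·(cos -5.1180 − cos -2.6180) = 7.2061

(-1.9830, 7.2061, -5.1180)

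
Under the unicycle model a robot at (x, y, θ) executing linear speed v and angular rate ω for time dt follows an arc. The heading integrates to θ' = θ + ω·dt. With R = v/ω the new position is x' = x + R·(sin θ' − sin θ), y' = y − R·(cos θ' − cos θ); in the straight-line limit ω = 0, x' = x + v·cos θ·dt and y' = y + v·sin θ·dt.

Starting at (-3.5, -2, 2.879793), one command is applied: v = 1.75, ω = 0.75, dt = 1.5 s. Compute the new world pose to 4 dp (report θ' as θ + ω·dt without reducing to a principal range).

θ' = 2.8798 + 0.75·1.5 = 4.0048
R = v/ω = 1.75/0.75 = 2.3333
x' = -3.5 + 2.3333·(sin 4.0048 − sin 2.8798) = -5.8771
y' = -2 − 2.3333·(cos 4.0048 − cos 2.8798) = -2.7371

(-5.8771, -2.7371, 4.0048)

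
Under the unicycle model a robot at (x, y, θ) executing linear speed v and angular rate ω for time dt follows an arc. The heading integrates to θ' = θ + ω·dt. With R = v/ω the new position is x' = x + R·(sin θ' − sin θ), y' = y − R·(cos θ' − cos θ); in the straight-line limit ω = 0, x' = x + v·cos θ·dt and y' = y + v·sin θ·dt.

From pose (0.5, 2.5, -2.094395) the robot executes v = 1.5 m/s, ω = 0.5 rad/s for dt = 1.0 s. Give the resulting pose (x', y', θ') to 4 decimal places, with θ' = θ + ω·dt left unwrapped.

(0.0989, 1.0708, -1.5944)

θ' = -2.0944 + 0.5·1.0 = -1.5944
R = v/ω = 1.5/0.5 = 3.0000
x' = 0.5 + 3.0000·(sin -1.5944 − sin -2.0944) = 0.0989
y' = 2.5 − 3.0000·(cos -1.5944 − cos -2.0944) = 1.0708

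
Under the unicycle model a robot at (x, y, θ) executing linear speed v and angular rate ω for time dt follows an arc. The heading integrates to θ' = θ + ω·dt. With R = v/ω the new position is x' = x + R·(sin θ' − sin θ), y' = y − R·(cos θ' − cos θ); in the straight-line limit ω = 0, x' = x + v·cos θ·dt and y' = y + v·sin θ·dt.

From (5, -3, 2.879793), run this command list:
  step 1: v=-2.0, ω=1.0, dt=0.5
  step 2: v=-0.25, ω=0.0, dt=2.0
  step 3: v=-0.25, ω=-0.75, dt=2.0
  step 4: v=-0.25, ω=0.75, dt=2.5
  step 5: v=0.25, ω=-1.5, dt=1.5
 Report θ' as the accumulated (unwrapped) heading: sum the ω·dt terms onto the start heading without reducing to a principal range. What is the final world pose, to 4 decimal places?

(7.1188, -3.1402, 1.5048)

step 1: θ'=3.3798 (R=-2.0000) → pose (5.9895, -3.0117, 3.3798)
step 2: θ'=3.3798 (straight) → pose (6.4754, -2.8937, 3.3798)
step 3: θ'=1.8798 (R=0.3333) → pose (6.8716, -3.1163, 1.8798)
step 4: θ'=3.7548 (R=-0.3333) → pose (7.3810, -3.2875, 3.7548)
step 5: θ'=1.5048 (R=-0.1667) → pose (7.1188, -3.1402, 1.5048)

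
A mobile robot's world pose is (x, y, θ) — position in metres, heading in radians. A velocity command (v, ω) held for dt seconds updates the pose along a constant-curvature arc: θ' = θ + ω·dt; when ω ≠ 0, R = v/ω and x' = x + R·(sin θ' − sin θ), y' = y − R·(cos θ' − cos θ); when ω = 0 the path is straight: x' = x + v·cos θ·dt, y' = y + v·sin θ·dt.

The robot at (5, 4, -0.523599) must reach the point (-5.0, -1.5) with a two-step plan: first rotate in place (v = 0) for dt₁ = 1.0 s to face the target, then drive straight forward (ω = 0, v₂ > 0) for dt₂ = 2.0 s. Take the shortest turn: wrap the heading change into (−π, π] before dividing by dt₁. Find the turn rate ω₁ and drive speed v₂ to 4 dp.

heading to target = atan2(-1.5−4, -5−5) = -2.6387
Δθ = wrap(-2.6387 − -0.5236) = -2.1152; ω₁ = Δθ/dt₁ = -2.1152
distance = √((-5−5)² + (-1.5−4)²) = 11.4127; v₂ = distance/dt₂ = 5.7064

ω₁ = -2.1152, v₂ = 5.7064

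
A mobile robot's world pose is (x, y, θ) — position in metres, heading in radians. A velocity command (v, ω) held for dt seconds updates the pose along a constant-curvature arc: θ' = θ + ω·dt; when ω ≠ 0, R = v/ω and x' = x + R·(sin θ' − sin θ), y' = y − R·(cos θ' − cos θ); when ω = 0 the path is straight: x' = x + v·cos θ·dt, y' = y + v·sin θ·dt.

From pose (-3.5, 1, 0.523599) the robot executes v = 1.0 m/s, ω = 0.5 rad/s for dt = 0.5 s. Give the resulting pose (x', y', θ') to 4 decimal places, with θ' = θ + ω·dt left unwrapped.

(-3.1026, 1.3012, 0.7736)

θ' = 0.5236 + 0.5·0.5 = 0.7736
R = v/ω = 1.0/0.5 = 2.0000
x' = -3.5 + 2.0000·(sin 0.7736 − sin 0.5236) = -3.1026
y' = 1 − 2.0000·(cos 0.7736 − cos 0.5236) = 1.3012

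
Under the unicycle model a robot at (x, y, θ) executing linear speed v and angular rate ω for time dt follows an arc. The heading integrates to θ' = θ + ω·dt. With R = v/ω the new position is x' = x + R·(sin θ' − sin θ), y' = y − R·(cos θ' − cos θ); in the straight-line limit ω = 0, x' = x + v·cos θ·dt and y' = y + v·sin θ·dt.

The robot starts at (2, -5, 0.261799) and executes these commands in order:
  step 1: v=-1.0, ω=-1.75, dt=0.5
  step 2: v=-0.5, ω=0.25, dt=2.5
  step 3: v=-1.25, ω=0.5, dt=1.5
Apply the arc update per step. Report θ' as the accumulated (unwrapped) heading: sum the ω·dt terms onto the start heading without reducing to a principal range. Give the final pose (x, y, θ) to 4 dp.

step 1: θ'=-0.6132 (R=0.5714) → pose (1.5233, -4.9154, -0.6132)
step 2: θ'=0.0118 (R=-2.0000) → pose (0.3487, -4.5511, 0.0118)
step 3: θ'=0.7618 (R=-2.5000) → pose (-1.3474, -5.2420, 0.7618)

(-1.3474, -5.2420, 0.7618)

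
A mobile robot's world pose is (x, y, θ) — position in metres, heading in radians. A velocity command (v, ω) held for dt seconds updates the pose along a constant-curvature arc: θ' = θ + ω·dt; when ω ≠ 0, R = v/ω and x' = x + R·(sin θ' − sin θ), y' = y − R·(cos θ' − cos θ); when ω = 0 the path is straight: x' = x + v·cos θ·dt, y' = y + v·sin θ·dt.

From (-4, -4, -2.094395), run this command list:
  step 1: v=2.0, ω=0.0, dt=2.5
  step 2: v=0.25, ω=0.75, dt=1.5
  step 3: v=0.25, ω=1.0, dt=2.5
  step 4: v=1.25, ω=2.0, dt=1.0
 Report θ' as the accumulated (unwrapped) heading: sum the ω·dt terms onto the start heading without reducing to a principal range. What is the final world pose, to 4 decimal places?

(-6.8918, -7.9506, 3.5306)

step 1: θ'=-2.0944 (straight) → pose (-6.5000, -8.3301, -2.0944)
step 2: θ'=-0.9694 (R=0.3333) → pose (-6.4862, -8.6854, -0.9694)
step 3: θ'=1.5306 (R=0.2500) → pose (-6.0302, -8.5540, 1.5306)
step 4: θ'=3.5306 (R=0.6250) → pose (-6.8918, -7.9506, 3.5306)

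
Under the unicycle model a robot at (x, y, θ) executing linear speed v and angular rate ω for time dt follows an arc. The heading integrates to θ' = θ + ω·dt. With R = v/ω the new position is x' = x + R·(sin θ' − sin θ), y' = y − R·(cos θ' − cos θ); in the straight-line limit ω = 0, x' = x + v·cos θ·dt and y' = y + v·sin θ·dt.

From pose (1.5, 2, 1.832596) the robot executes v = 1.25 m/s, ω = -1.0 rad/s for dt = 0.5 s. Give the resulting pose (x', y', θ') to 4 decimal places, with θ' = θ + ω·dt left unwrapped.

(1.4927, 2.6185, 1.3326)

θ' = 1.8326 + -1.0·0.5 = 1.3326
R = v/ω = 1.25/-1.0 = -1.2500
x' = 1.5 + -1.2500·(sin 1.3326 − sin 1.8326) = 1.4927
y' = 2 − -1.2500·(cos 1.3326 − cos 1.8326) = 2.6185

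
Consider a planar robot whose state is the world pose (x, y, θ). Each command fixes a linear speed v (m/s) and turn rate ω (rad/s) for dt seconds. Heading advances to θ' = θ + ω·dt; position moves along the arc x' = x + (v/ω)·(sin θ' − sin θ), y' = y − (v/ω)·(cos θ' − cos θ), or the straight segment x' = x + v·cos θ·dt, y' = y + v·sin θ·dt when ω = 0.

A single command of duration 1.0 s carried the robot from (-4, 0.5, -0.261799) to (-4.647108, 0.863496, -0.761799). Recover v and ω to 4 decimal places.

v = -0.7500, ω = -0.5000

Δθ = -0.761799 − -0.261799 = -0.500000
ω = Δθ/dt = -0.500000/1.0 = -0.5000
R = Δx/(sin θ' − sin θ) = 1.5000
v = R·ω = 1.5000·-0.5000 = -0.7500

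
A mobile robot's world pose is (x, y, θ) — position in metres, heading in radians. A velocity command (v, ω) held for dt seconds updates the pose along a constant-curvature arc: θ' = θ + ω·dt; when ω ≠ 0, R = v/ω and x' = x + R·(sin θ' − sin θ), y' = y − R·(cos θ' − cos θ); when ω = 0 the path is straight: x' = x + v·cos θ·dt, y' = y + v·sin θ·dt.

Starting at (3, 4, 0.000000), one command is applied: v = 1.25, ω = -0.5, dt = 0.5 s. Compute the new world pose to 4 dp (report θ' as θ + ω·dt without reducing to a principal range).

(3.6185, 3.9223, -0.2500)

θ' = 0.0000 + -0.5·0.5 = -0.2500
R = v/ω = 1.25/-0.5 = -2.5000
x' = 3 + -2.5000·(sin -0.2500 − sin 0.0000) = 3.6185
y' = 4 − -2.5000·(cos -0.2500 − cos 0.0000) = 3.9223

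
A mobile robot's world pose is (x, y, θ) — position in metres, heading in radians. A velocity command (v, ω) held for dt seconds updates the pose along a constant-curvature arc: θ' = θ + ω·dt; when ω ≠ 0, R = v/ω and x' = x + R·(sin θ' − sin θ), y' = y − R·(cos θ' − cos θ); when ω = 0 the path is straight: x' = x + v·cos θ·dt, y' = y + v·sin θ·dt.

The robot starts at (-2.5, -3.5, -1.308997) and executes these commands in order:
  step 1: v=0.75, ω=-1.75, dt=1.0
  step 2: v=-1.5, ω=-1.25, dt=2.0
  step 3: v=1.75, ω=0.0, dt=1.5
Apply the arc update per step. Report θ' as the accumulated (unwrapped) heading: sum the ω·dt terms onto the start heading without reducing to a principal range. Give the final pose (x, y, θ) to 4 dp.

step 1: θ'=-3.0590 (R=-0.4286) → pose (-2.8786, -4.0380, -3.0590)
step 2: θ'=-5.5590 (R=1.2000) → pose (-1.9846, -6.1328, -5.5590)
step 3: θ'=-5.5590 (straight) → pose (-0.0184, -4.3937, -5.5590)

(-0.0184, -4.3937, -5.5590)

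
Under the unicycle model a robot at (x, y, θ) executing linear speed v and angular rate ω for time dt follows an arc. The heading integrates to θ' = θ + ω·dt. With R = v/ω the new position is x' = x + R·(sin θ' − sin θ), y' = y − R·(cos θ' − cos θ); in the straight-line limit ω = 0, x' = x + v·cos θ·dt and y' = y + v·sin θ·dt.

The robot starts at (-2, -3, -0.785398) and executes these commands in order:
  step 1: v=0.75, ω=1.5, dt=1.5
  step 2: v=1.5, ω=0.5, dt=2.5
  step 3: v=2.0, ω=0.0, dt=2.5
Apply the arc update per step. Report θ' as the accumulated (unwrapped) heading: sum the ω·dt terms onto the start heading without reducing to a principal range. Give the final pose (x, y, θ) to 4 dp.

step 1: θ'=1.4646 (R=0.5000) → pose (-1.1493, -2.6994, 1.4646)
step 2: θ'=2.7146 (R=3.0000) → pose (-2.8900, 0.3492, 2.7146)
step 3: θ'=2.7146 (straight) → pose (-7.4410, 2.4199, 2.7146)

(-7.4410, 2.4199, 2.7146)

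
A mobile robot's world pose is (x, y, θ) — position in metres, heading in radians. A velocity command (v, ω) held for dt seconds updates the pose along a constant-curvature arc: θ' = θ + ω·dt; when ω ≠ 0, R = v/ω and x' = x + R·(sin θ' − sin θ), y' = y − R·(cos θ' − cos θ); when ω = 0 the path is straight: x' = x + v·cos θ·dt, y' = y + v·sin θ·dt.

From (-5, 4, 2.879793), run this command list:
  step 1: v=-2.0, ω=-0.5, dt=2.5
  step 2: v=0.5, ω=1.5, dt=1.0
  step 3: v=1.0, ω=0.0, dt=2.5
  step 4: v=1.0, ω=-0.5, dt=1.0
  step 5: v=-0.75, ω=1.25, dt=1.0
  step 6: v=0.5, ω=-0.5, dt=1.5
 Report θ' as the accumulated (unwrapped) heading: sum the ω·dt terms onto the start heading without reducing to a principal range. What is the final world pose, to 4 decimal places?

(-5.8139, 0.7905, 3.1298)

step 1: θ'=1.6298 (R=4.0000) → pose (-2.0422, 0.3721, 1.6298)
step 2: θ'=3.1298 (R=0.3333) → pose (-2.3711, 0.6858, 3.1298)
step 3: θ'=3.1298 (straight) → pose (-4.8709, 0.7153, 3.1298)
step 4: θ'=2.6298 (R=-2.0000) → pose (-5.8268, 0.9714, 2.6298)
step 5: θ'=3.8798 (R=-0.6000) → pose (-5.1292, 1.0507, 3.8798)
step 6: θ'=3.1298 (R=-1.0000) → pose (-5.8139, 0.7905, 3.1298)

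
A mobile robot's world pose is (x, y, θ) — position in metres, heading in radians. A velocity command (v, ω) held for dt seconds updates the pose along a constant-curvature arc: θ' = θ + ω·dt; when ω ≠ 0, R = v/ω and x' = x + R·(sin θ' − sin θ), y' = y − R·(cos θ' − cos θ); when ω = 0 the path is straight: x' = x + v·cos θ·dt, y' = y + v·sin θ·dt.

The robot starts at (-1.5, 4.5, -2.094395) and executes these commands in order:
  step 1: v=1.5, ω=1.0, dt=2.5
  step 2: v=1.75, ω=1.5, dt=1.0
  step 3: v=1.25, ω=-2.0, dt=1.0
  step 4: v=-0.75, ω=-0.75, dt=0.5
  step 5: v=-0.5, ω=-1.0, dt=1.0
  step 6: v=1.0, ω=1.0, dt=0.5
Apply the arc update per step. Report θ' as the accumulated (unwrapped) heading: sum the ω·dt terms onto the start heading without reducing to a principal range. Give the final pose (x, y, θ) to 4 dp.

step 1: θ'=0.4056 (R=1.5000) → pose (0.3909, 2.3717, 0.4056)
step 2: θ'=1.9056 (R=1.1667) → pose (1.0324, 3.8271, 1.9056)
step 3: θ'=-0.0944 (R=-0.6250) → pose (1.6817, 4.6547, -0.0944)
step 4: θ'=-0.4694 (R=1.0000) → pose (1.3236, 4.7584, -0.4694)
step 5: θ'=-1.4694 (R=0.5000) → pose (1.0523, 5.1537, -1.4694)
step 6: θ'=-0.9694 (R=1.0000) → pose (1.2226, 4.6891, -0.9694)

(1.2226, 4.6891, -0.9694)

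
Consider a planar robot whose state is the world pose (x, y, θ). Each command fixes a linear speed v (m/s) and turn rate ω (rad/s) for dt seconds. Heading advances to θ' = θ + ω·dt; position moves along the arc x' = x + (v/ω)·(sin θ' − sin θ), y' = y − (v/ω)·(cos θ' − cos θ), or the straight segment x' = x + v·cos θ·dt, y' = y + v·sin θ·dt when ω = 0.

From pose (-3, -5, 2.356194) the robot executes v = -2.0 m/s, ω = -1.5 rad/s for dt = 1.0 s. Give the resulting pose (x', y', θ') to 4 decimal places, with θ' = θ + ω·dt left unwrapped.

(-2.9357, -6.8166, 0.8562)

θ' = 2.3562 + -1.5·1.0 = 0.8562
R = v/ω = -2.0/-1.5 = 1.3333
x' = -3 + 1.3333·(sin 0.8562 − sin 2.3562) = -2.9357
y' = -5 − 1.3333·(cos 0.8562 − cos 2.3562) = -6.8166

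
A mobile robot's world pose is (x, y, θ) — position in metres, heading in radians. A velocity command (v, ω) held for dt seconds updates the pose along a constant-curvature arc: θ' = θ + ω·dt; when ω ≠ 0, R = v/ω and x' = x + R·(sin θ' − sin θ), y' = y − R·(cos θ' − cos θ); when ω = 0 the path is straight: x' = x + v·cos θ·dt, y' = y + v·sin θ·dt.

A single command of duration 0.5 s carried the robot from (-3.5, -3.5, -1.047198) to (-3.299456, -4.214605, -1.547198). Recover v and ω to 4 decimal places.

v = 1.5000, ω = -1.0000

Δθ = -1.547198 − -1.047198 = -0.500000
ω = Δθ/dt = -0.500000/0.5 = -1.0000
R = −Δy/(cos θ' − cos θ) = -1.5000
v = R·ω = -1.5000·-1.0000 = 1.5000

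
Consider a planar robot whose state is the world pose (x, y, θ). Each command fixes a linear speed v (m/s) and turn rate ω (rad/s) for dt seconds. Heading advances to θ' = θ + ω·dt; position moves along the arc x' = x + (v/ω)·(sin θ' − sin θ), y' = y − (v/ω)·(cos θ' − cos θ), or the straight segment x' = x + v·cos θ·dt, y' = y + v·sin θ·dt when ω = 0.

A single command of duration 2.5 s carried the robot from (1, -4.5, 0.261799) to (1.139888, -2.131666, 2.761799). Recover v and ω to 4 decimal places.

v = 1.2500, ω = 1.0000

Δθ = 2.761799 − 0.261799 = 2.500000
ω = Δθ/dt = 2.500000/2.5 = 1.0000
R = −Δy/(cos θ' − cos θ) = 1.2500
v = R·ω = 1.2500·1.0000 = 1.2500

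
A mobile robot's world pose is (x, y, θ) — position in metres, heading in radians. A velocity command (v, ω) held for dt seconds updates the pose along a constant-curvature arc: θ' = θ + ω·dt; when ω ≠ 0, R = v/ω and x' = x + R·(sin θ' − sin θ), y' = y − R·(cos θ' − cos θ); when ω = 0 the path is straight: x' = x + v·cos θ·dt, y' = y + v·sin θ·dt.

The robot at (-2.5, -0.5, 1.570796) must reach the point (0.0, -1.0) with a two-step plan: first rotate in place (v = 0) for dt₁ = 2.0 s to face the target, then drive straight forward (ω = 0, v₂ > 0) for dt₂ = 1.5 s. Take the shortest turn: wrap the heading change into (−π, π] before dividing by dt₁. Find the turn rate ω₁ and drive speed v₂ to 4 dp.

ω₁ = -0.8841, v₂ = 1.6997

heading to target = atan2(-1−-0.5, 0−-2.5) = -0.1974
Δθ = wrap(-0.1974 − 1.5708) = -1.7682; ω₁ = Δθ/dt₁ = -0.8841
distance = √((0−-2.5)² + (-1−-0.5)²) = 2.5495; v₂ = distance/dt₂ = 1.6997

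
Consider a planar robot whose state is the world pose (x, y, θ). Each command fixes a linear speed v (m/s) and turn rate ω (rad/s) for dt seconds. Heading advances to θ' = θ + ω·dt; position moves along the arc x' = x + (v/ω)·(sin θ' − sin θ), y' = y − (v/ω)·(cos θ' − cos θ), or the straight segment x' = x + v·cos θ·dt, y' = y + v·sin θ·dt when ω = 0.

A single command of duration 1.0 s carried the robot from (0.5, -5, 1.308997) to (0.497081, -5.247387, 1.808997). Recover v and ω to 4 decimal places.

Δθ = 1.808997 − 1.308997 = 0.500000
ω = Δθ/dt = 0.500000/1.0 = 0.5000
R = −Δy/(cos θ' − cos θ) = -0.5000
v = R·ω = -0.5000·0.5000 = -0.2500

v = -0.2500, ω = 0.5000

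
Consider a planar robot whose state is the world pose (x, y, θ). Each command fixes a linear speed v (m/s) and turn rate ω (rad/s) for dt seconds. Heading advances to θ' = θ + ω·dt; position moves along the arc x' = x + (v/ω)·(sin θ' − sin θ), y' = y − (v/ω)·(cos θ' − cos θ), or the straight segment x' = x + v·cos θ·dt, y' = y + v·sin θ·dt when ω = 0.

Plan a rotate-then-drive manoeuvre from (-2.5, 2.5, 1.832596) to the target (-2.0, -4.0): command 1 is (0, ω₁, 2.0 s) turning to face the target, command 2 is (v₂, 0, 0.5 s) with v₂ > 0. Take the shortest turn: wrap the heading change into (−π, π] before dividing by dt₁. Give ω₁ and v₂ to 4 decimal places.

ω₁ = 1.4783, v₂ = 13.0384

heading to target = atan2(-4−2.5, -2−-2.5) = -1.4940
Δθ = wrap(-1.4940 − 1.8326) = 2.9566; ω₁ = Δθ/dt₁ = 1.4783
distance = √((-2−-2.5)² + (-4−2.5)²) = 6.5192; v₂ = distance/dt₂ = 13.0384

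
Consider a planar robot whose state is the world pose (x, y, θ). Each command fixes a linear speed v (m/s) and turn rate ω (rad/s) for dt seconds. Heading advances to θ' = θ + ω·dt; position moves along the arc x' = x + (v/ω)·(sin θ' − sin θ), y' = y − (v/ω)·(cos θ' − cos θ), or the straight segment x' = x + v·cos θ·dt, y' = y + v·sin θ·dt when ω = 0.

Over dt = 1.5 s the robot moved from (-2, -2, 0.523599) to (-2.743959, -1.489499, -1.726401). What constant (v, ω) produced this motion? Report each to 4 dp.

v = -0.7500, ω = -1.5000

Δθ = -1.726401 − 0.523599 = -2.250000
ω = Δθ/dt = -2.250000/1.5 = -1.5000
R = Δx/(sin θ' − sin θ) = 0.5000
v = R·ω = 0.5000·-1.5000 = -0.7500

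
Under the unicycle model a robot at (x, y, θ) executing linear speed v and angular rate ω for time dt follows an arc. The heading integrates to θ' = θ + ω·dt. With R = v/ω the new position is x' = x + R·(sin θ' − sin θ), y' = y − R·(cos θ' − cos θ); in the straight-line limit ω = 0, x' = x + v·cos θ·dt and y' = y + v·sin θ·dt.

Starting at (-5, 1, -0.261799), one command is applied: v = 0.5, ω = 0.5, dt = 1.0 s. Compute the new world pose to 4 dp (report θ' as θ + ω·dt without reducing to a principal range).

θ' = -0.2618 + 0.5·1.0 = 0.2382
R = v/ω = 0.5/0.5 = 1.0000
x' = -5 + 1.0000·(sin 0.2382 − sin -0.2618) = -4.5052
y' = 1 − 1.0000·(cos 0.2382 − cos -0.2618) = 0.9942

(-4.5052, 0.9942, 0.2382)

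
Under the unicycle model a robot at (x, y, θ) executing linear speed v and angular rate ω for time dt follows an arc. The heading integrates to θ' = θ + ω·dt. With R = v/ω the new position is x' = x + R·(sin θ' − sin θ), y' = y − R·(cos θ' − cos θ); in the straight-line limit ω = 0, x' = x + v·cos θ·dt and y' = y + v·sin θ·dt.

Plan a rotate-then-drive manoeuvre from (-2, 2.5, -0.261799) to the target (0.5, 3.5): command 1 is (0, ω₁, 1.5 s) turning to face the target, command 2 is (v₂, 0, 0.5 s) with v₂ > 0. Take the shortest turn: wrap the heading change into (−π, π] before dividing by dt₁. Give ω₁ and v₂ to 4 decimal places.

ω₁ = 0.4282, v₂ = 5.3852

heading to target = atan2(3.5−2.5, 0.5−-2) = 0.3805
Δθ = wrap(0.3805 − -0.2618) = 0.6423; ω₁ = Δθ/dt₁ = 0.4282
distance = √((0.5−-2)² + (3.5−2.5)²) = 2.6926; v₂ = distance/dt₂ = 5.3852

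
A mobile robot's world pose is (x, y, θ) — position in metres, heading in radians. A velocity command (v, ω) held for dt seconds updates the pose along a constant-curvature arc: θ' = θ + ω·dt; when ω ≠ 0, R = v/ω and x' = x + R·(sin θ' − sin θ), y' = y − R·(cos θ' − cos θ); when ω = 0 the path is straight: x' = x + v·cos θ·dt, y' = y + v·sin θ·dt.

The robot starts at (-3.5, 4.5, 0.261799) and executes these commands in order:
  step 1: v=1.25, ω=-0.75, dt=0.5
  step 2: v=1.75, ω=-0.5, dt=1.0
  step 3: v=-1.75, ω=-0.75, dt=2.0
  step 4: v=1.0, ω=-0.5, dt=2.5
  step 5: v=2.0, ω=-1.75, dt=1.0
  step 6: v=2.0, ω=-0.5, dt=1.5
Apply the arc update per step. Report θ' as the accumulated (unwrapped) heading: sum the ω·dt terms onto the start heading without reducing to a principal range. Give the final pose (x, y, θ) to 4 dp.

(-2.8188, 9.7774, -5.8632)

step 1: θ'=-0.1132 (R=-1.6667) → pose (-2.8804, 4.5461, -0.1132)
step 2: θ'=-0.6132 (R=-3.5000) → pose (-1.2615, 3.9309, -0.6132)
step 3: θ'=-2.1132 (R=2.3333) → pose (-1.9171, 7.0435, -2.1132)
step 4: θ'=-3.3632 (R=-2.0000) → pose (-4.0697, 6.1248, -3.3632)
step 5: θ'=-5.1132 (R=-1.1429) → pose (-4.8708, 7.6857, -5.1132)
step 6: θ'=-5.8632 (R=-4.0000) → pose (-2.8188, 9.7774, -5.8632)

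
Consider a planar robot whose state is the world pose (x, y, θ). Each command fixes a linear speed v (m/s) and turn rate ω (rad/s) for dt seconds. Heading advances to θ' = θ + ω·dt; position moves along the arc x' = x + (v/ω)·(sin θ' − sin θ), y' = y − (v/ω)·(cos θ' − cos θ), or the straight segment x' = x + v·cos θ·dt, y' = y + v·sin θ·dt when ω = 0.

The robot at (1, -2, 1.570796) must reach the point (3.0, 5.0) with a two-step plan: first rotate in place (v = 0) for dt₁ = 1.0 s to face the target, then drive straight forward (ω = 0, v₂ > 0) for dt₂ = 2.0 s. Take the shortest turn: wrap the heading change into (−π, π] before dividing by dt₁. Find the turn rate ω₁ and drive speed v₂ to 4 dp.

heading to target = atan2(5−-2, 3−1) = 1.2925
Δθ = wrap(1.2925 − 1.5708) = -0.2783; ω₁ = Δθ/dt₁ = -0.2783
distance = √((3−1)² + (5−-2)²) = 7.2801; v₂ = distance/dt₂ = 3.6401

ω₁ = -0.2783, v₂ = 3.6401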